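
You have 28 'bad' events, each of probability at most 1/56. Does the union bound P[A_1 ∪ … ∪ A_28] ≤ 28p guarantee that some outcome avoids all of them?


Union bound: P[∪_{i=1}^{28} A_i] ≤ Σ_i P[A_i] ≤ 28·p = 28·(1/56) = 1/2.
Numerically: 1/2 ≈ 0.5000.
Is 1/2 < 1? YES.
Since P[∪ A_i] ≤ 1/2 < 1, the complement has P[∩ A_i^c] ≥ 1 − 1/2 = 1/2 > 0, so some outcome avoids every A_i.

28·p = 1/2 ≈ 0.5000; existence CERTIFIED by the union bound.


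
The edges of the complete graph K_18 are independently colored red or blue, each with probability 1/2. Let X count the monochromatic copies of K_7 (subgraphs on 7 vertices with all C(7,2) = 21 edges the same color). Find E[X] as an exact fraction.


Let X = Σ_S X_S over the C(18, 7) = 31824 subsets S of size 7, where X_S = 1 if the K_7 on S is monochromatic.
For a fixed S, the K_7 on S has C(7, 2) = 21 edges. P[all 21 edges red] = (1/2)^21, and likewise for blue, so P[monochromatic] = 2·(1/2)^21 = 2^{1 − 21} = 1/1048576.
Summing: E[X] = C(18, 7) · 2^{1 − 21} = 31824 · 1/1048576 = 1989/65536.
Numerically: E[X] ≈ 0.0303.

E[X] = C(18,7)·2^(1−C(7,2)) = 1989/65536 ≈ 0.0303.


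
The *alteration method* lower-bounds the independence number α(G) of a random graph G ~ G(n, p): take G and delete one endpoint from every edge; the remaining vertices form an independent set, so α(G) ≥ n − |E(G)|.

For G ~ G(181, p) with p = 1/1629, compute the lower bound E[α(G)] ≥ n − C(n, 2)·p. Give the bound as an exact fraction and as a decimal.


E[|E(G)|] = C(181, 2)·p = 16290 · (1/1629) = 10.
E[α(G)] ≥ n − E[|E(G)|] = 181 − 10 = 171.
Numerically: ≈ 171.00000.
(This is only a lower bound; the true E[α(G)] may be larger.)

E[α(G)] ≥ 171 ≈ 171.00000.


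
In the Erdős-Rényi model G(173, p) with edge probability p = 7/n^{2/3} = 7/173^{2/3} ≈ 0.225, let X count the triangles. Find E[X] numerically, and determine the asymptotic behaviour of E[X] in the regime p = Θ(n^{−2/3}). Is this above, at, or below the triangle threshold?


Number of potential triangles: C(173, 3) = 848046.
Each occurs with probability p³ ≈ (0.225)³ ≈ 1.14605e-02.
By linearity: E[X] = C(173, 3)·p³ ≈ 848046 · 1.14605e-02 ≈ 9718.994.
Since α = 2/3 < 1, p = c/n^{2/3} ≫ 1/n is above the triangle threshold p ~ 1/n. Asymptotically E[X] ~ (c³/6)·n^{3(1−α)} = (7³/6)·n^{1} → ∞; triangles are abundant w.h.p.

E[X] ≈ 9718.994; in regime p = Θ(1/n^{2/3}) E[X] diverges (above the triangle threshold p ~ 1/n).


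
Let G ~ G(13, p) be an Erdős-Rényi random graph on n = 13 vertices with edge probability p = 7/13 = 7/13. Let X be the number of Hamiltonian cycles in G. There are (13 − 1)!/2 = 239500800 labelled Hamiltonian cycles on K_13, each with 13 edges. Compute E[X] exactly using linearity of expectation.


K_13 has (13 − 1)!/2 = 239500800 labelled Hamiltonian cycles.
For each such Hamiltonian cycle H, let X_H = 1 if all 13 edges of H are present in G. Then P[X_H = 1] = p^{13} = (7/13)^{13} = 96889010407/302875106592253.
By linearity of expectation: E[X] = Σ_H E[X_H] = 239500800 · p^{13} = 239500800 · 96889010407/302875106592253 = 23204995503684825600/302875106592253.
Numerically: E[X] ≈ 7.66e+04.

E[X] = 239500800 · (7/13)^{13} = 23204995503684825600/302875106592253 ≈ 7.66e+04.


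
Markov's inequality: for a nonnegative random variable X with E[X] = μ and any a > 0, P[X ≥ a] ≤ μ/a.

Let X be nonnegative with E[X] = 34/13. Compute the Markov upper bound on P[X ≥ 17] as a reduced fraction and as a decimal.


μ = E[X] = 34/13, a = 17.
Markov: P[X ≥ 17] ≤ μ/a = (34/13)/17 = 2/13.
Numerically: ≈ 0.153846.
(Since a = 17 > μ = 2.615385, the bound 2/13 is < 1 and informative.)

P[X ≥ 17] ≤ 2/13 ≈ 0.153846.


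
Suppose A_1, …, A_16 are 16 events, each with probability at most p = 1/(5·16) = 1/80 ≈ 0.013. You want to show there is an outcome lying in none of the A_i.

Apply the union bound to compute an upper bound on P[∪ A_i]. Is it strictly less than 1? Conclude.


Union bound: P[∪_{i=1}^{16} A_i] ≤ Σ_i P[A_i] ≤ 16·p = 16·(1/80) = 1/5.
Numerically: 1/5 ≈ 0.200.
Is 1/5 < 1? YES.
Since P[∪ A_i] ≤ 1/5 < 1, the complement has P[∩ A_i^c] ≥ 1 − 1/5 = 4/5 > 0, so some outcome avoids every A_i.

16·p = 1/5 ≈ 0.200; existence CERTIFIED by the union bound.


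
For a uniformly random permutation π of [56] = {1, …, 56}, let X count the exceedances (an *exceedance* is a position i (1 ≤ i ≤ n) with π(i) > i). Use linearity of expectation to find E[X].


Write X = Σ_{i=1}^{56} X_i, where X_i = 1_{π(i) > i}.
For each fixed i, π(i) is uniform over {1, …, 56} (marginal of a uniform permutation), so P[π(i) > i] = (n − i)/n. Summing: Σ_{i=1}^{56} (n − i)/n = (0 + 1 + … + 55)/56 = 56(56 − 1)/(2·56) = (56 − 1)/2.
Hence E[X] = Σ_{i=1}^{56} (56 − i)/56 = 55/2 ≈ 27.500000.

E[X] = 55/2 = 27.500000.


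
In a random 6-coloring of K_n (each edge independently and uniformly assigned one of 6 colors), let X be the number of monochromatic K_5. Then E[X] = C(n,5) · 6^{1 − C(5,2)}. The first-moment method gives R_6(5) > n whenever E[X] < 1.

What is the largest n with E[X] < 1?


We need C(n, 5) · 6^{1 − 10} < 1, i.e. C(n, 5) < 6^{10 − 1} = 10077696.
Check values of n near the boundary:
  n = 66: C(66, 5) = 8936928; 8936928 < 10077696? YES
  n = 67: C(67, 5) = 9657648; 9657648 < 10077696? YES
  n = 68: C(68, 5) = 10424128; 10424128 < 10077696? NO
  n = 69: C(69, 5) = 11238513; 11238513 < 10077696? NO
The largest n with C(n, 5) < 10077696 is n = 67 (where E[X] = 67067/69984 ≈ 0.9583190). Hence R_6(5) > 67, i.e. R_6(5) ≥ 68.

Largest n = 67; hence R_6(5) > 67.


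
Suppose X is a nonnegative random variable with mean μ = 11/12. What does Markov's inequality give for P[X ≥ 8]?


μ = E[X] = 11/12, a = 8.
Markov: P[X ≥ 8] ≤ μ/a = (11/12)/8 = 11/96.
Numerically: ≈ 0.114583.
(Since a = 8 > μ = 0.916667, the bound 11/96 is < 1 and informative.)

P[X ≥ 8] ≤ 11/96 ≈ 0.114583.


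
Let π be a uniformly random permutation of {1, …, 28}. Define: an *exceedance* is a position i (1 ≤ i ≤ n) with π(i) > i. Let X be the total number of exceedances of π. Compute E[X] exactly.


Write X = Σ_{i=1}^{28} X_i, where X_i = 1_{π(i) > i}.
For each fixed i, π(i) is uniform over {1, …, 28} (marginal of a uniform permutation), so P[π(i) > i] = (n − i)/n. Summing: Σ_{i=1}^{28} (n − i)/n = (0 + 1 + … + 27)/28 = 28(28 − 1)/(2·28) = (28 − 1)/2.
Hence E[X] = Σ_{i=1}^{28} (28 − i)/28 = 27/2 ≈ 13.5000.

E[X] = 27/2 = 13.5000.


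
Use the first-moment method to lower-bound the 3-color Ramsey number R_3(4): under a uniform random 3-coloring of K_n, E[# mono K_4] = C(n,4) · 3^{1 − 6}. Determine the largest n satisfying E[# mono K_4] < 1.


We need C(n, 4) · 3^{1 − 6} < 1, i.e. C(n, 4) < 3^{6 − 1} = 243.
Check values of n near the boundary:
  n = 9: C(9, 4) = 126; 126 < 243? YES
  n = 10: C(10, 4) = 210; 210 < 243? YES
  n = 11: C(11, 4) = 330; 330 < 243? NO
The largest n with C(n, 4) < 243 is n = 10 (where E[X] = 70/81 ≈ 0.8642). Hence R_3(4) > 10, i.e. R_3(4) ≥ 11.

Largest n = 10; hence R_3(4) > 10.


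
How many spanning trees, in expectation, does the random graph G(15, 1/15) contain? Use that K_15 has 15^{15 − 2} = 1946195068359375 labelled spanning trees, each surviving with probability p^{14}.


K_15 has 15^{15 − 2} = 1946195068359375 labelled spanning trees.
For each such spanning tree H, let X_H = 1 if all 14 edges of H are present in G. Then P[X_H = 1] = p^{14} = (1/15)^{14} = 1/29192926025390625.
By linearity: E[X] = Σ_H E[X_H] = 1946195068359375 · p^{14} = 1946195068359375 · 1/29192926025390625 = 1/15.
Numerically: E[X] ≈ 0.066667.

E[X] = 1946195068359375 · (1/15)^{14} = 1/15 ≈ 0.066667.


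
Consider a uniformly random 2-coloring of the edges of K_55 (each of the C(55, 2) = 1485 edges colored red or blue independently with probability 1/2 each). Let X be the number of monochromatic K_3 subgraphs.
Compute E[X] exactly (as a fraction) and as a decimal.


Let X = Σ_S X_S over the C(55, 3) = 26235 subsets S of size 3, where X_S = 1 if the K_3 on S is monochromatic.
For a fixed S, the K_3 on S has C(3, 2) = 3 edges. P[all 3 edges red] = (1/2)^3, and likewise for blue, so P[monochromatic] = 2·(1/2)^3 = 2^{1 − 3} = 1/4.
By linearity of expectation: E[X] = C(55, 3) · 2^{1 − 3} = 26235 · 1/4 = 26235/4.
Numerically: E[X] ≈ 6558.75000.

E[X] = C(55,3)·2^(1−C(3,2)) = 26235/4 ≈ 6558.75000.


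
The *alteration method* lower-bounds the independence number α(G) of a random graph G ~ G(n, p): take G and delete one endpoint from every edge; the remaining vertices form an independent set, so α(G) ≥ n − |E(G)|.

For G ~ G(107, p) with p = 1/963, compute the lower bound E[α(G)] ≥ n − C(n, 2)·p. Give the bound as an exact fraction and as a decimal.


E[|E(G)|] = C(107, 2)·p = 5671 · (1/963) = 53/9.
E[α(G)] ≥ n − E[|E(G)|] = 107 − 53/9 = 910/9.
Numerically: ≈ 101.111111.
(This is only a lower bound; the true E[α(G)] may be larger.)

E[α(G)] ≥ 910/9 ≈ 101.111111.


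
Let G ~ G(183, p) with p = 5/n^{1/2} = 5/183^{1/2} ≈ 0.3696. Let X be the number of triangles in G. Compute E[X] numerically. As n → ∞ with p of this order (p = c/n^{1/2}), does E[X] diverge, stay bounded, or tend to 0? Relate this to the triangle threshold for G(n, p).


Number of potential triangles: C(183, 3) = 1004731.
Each occurs with probability p³ ≈ (0.3696)³ ≈ 5.049326e-02.
By linearity: E[X] = C(183, 3)·p³ ≈ 1004731 · 5.049326e-02 ≈ 50732.1398.
Since α = 1/2 < 1, p = c/n^{1/2} ≫ 1/n is above the triangle threshold p ~ 1/n. Asymptotically E[X] ~ (c³/6)·n^{3(1−α)} = (5³/6)·n^{1.5} → ∞; triangles are abundant w.h.p.

E[X] ≈ 50732.1398; in regime p = Θ(1/n^{1/2}) E[X] diverges (above the triangle threshold p ~ 1/n).


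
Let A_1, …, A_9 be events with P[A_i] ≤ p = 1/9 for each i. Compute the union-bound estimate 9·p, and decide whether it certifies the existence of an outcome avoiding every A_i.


Union bound: P[∪_{i=1}^{9} A_i] ≤ Σ_i P[A_i] ≤ 9·p = 9·(1/9) = 1.
Numerically: 1 ≈ 1.0000.
Is 1 < 1? NO.
Since the bound 1 is ≥ 1, the union bound is uninformative here; it does NOT by itself certify existence.

9·p = 1 ≈ 1.0000; existence NOT certified by the union bound.


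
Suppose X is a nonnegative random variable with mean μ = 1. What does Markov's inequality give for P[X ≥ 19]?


μ = E[X] = 1, a = 19.
Markov: P[X ≥ 19] ≤ μ/a = (1)/19 = 1/19.
Numerically: ≈ 0.053.
(Since a = 19 > μ = 1.000, the bound 1/19 is < 1 and informative.)

P[X ≥ 19] ≤ 1/19 ≈ 0.053.


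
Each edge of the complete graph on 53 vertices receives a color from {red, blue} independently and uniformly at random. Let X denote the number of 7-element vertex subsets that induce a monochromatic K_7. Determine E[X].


Let X = Σ_S X_S over the C(53, 7) = 154143080 subsets S of size 7, where X_S = 1 if the K_7 on S is monochromatic.
For a fixed S, the K_7 on S has C(7, 2) = 21 edges. P[all 21 edges red] = (1/2)^21, and likewise for blue, so P[monochromatic] = 2·(1/2)^21 = 2^{1 − 21} = 1/1048576.
By linearity of expectation: E[X] = C(53, 7) · 2^{1 − 21} = 154143080 · 1/1048576 = 19267885/131072.
Numerically: E[X] ≈ 147.002.

E[X] = C(53,7)·2^(1−C(7,2)) = 19267885/131072 ≈ 147.002.


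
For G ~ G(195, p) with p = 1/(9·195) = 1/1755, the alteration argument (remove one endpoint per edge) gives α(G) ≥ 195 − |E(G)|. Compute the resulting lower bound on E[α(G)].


E[|E(G)|] = C(195, 2)·p = 18915 · (1/1755) = 97/9.
E[α(G)] ≥ n − E[|E(G)|] = 195 − 97/9 = 1658/9.
Numerically: ≈ 184.22222.
(This is only a lower bound; the true E[α(G)] may be larger.)

E[α(G)] ≥ 1658/9 ≈ 184.22222.


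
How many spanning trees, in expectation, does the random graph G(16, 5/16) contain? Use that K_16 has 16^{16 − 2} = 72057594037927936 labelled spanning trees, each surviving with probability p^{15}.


K_16 has 16^{16 − 2} = 72057594037927936 labelled spanning trees.
For each such spanning tree H, let X_H = 1 if all 15 edges of H are present in G. Then P[X_H = 1] = p^{15} = (5/16)^{15} = 30517578125/1152921504606846976.
Summing the indicators: E[X] = Σ_H E[X_H] = 72057594037927936 · p^{15} = 72057594037927936 · 30517578125/1152921504606846976 = 30517578125/16.
Numerically: E[X] ≈ 1.9073e+09.

E[X] = 72057594037927936 · (5/16)^{15} = 30517578125/16 ≈ 1.9073e+09.


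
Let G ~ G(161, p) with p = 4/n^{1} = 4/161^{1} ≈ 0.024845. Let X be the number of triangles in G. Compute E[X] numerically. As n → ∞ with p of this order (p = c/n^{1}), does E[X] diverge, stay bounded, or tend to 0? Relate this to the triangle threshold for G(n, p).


Number of potential triangles: C(161, 3) = 682640.
Each occurs with probability p³ ≈ (0.024845)³ ≈ 1.5335656e-05.
By linearity: E[X] = C(161, 3)·p³ ≈ 682640 · 1.5335656e-05 ≈ 10.46873.
Here α = 1, so p = 4/n is exactly at the triangle threshold p ~ 1/n. Asymptotically E[X] → c³/6 = 4³/6 = 32/3 ≈ 10.66667, a bounded constant. In this regime the triangle count is asymptotically Poisson(c³/6).

E[X] ≈ 10.46873; in regime p = Θ(1/n^{1}) E[X] stays bounded (at the triangle threshold p ~ 1/n).


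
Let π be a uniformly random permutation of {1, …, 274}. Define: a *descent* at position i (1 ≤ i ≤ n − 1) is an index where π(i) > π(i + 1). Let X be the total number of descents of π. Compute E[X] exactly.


Write X = Σ X_I over i = 1, …, 273, with X_I the indicator of one descent.
There are 273 indicators.
For each fixed i, the pair (π(i), π(i+1)) is a uniformly random ordered pair of distinct values from {1, …, 274}; by symmetry P[π(i) > π(i+1)] = 1/2.
By linearity: E[X] = 273 · (1/2) = (274 − 1) · (1/2) = 273/2 ≈ 136.500000.

E[X] = 273/2 = 136.500000.


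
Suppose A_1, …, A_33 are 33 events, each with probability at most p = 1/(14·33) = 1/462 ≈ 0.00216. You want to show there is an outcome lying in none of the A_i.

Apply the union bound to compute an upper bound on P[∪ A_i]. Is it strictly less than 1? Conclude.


Union bound: P[∪_{i=1}^{33} A_i] ≤ Σ_i P[A_i] ≤ 33·p = 33·(1/462) = 1/14.
Numerically: 1/14 ≈ 0.07143.
Is 1/14 < 1? YES.
Since P[∪ A_i] ≤ 1/14 < 1, the complement has P[∩ A_i^c] ≥ 1 − 1/14 = 13/14 > 0, so some outcome avoids every A_i.

33·p = 1/14 ≈ 0.07143; existence CERTIFIED by the union bound.


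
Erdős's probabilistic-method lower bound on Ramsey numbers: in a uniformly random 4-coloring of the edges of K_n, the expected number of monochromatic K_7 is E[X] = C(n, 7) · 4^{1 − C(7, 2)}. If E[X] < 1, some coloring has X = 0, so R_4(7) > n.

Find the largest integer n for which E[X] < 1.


We need C(n, 7) · 4^{1 − 21} < 1, i.e. C(n, 7) < 4^{21 − 1} = 1099511627776.
Check values of n near the boundary:
  n = 174: C(174, 7) = 847879782984; 847879782984 < 1099511627776? YES
  n = 175: C(175, 7) = 883208107275; 883208107275 < 1099511627776? YES
  n = 176: C(176, 7) = 919790691600; 919790691600 < 1099511627776? YES
  n = 177: C(177, 7) = 957664425960; 957664425960 < 1099511627776? YES
  n = 178: C(178, 7) = 996867063280; 996867063280 < 1099511627776? YES
  n = 179: C(179, 7) = 1037437234460; 1037437234460 < 1099511627776? YES
  n = 180: C(180, 7) = 1079414463600; 1079414463600 < 1099511627776? YES
  n = 181: C(181, 7) = 1122839183400; 1122839183400 < 1099511627776? NO
  n = 182: C(182, 7) = 1167752750736; 1167752750736 < 1099511627776? NO
The largest n with C(n, 7) < 1099511627776 is n = 180 (where E[X] = 67463403975/68719476736 ≈ 0.981722). Hence R_4(7) > 180, i.e. R_4(7) ≥ 181.

Largest n = 180; hence R_4(7) > 180.


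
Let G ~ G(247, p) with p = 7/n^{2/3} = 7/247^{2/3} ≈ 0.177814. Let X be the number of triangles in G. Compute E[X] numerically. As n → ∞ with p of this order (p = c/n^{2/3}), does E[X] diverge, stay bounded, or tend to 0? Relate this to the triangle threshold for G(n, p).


Number of potential triangles: C(247, 3) = 2481115.
Each occurs with probability p³ ≈ (0.177814)³ ≈ 5.62212133e-03.
By linearity: E[X] = C(247, 3)·p³ ≈ 2481115 · 5.62212133e-03 ≈ 13949.129555.
Since α = 2/3 < 1, p = c/n^{2/3} ≫ 1/n is above the triangle threshold p ~ 1/n. Asymptotically E[X] ~ (c³/6)·n^{3(1−α)} = (7³/6)·n^{1} → ∞; triangles are abundant w.h.p.

E[X] ≈ 13949.129555; in regime p = Θ(1/n^{2/3}) E[X] diverges (above the triangle threshold p ~ 1/n).


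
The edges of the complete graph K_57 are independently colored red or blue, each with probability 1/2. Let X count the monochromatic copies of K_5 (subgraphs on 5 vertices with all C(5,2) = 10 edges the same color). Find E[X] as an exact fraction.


Let X = Σ_S X_S over the C(57, 5) = 4187106 subsets S of size 5, where X_S = 1 if the K_5 on S is monochromatic.
For a fixed S, the K_5 on S has C(5, 2) = 10 edges. P[all 10 edges red] = (1/2)^10, and likewise for blue, so P[monochromatic] = 2·(1/2)^10 = 2^{1 − 10} = 1/512.
By linearity: E[X] = C(57, 5) · 2^{1 − 10} = 4187106 · 1/512 = 2093553/256.
Numerically: E[X] ≈ 8177.9414.

E[X] = C(57,5)·2^(1−C(5,2)) = 2093553/256 ≈ 8177.9414.


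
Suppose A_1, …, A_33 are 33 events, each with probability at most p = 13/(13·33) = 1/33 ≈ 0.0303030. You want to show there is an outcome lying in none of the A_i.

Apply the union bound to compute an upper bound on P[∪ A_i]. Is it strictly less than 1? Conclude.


Union bound: P[∪_{i=1}^{33} A_i] ≤ Σ_i P[A_i] ≤ 33·p = 33·(1/33) = 1.
Numerically: 1 ≈ 1.0000000.
Is 1 < 1? NO.
Since the bound 1 is ≥ 1, the union bound is uninformative here; it does NOT by itself certify existence.

33·p = 1 ≈ 1.0000000; existence NOT certified by the union bound.


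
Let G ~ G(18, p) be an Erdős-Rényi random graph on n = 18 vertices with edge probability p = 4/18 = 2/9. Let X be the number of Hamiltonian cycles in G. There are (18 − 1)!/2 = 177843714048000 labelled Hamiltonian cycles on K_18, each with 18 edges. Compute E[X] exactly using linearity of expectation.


K_18 has (18 − 1)!/2 = 177843714048000 labelled Hamiltonian cycles.
For each such Hamiltonian cycle H, let X_H = 1 if all 18 edges of H are present in G. Then P[X_H = 1] = p^{18} = (2/9)^{18} = 262144/150094635296999121.
Summing the indicators: E[X] = Σ_H E[X_H] = 177843714048000 · p^{18} = 177843714048000 · 262144/150094635296999121 = 63951526166528000/205891132094649.
Numerically: E[X] ≈ 310.608.

E[X] = 177843714048000 · (2/9)^{18} = 63951526166528000/205891132094649 ≈ 310.608.


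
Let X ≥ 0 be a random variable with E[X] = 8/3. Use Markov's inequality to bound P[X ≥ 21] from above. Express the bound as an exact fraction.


μ = E[X] = 8/3, a = 21.
Markov: P[X ≥ 21] ≤ μ/a = (8/3)/21 = 8/63.
Numerically: ≈ 0.1270.
(Since a = 21 > μ = 2.6667, the bound 8/63 is < 1 and informative.)

P[X ≥ 21] ≤ 8/63 ≈ 0.1270.


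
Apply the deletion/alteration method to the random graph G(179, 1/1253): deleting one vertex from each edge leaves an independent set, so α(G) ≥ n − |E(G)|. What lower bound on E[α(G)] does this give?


E[|E(G)|] = C(179, 2)·p = 15931 · (1/1253) = 89/7.
E[α(G)] ≥ n − E[|E(G)|] = 179 − 89/7 = 1164/7.
Numerically: ≈ 166.2857.
(This is only a lower bound; the true E[α(G)] may be larger.)

E[α(G)] ≥ 1164/7 ≈ 166.2857.


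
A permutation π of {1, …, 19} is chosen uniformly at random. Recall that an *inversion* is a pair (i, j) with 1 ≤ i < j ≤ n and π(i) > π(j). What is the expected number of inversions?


Write X = Σ X_I over the C(19, 2) = 171 pairs i < j, with X_I the indicator of one inversion.
There are 171 indicators.
For each fixed pair i < j, the values π(i) and π(j) are two distinct elements of {1, …, 19} in uniformly random order; by symmetry P[π(i) > π(j)] = 1/2.
By linearity: E[X] = 171 · (1/2) = C(19, 2) · (1/2) = 171/2 = 171/2 ≈ 85.500000.

E[X] = 171/2 = 85.500000.


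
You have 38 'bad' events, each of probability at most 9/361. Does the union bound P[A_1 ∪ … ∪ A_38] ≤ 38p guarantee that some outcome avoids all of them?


Union bound: P[∪_{i=1}^{38} A_i] ≤ Σ_i P[A_i] ≤ 38·p = 38·(9/361) = 18/19.
Numerically: 18/19 ≈ 0.9474.
Is 18/19 < 1? YES.
Since P[∪ A_i] ≤ 18/19 < 1, the complement has P[∩ A_i^c] ≥ 1 − 18/19 = 1/19 > 0, so some outcome avoids every A_i.

38·p = 18/19 ≈ 0.9474; existence CERTIFIED by the union bound.


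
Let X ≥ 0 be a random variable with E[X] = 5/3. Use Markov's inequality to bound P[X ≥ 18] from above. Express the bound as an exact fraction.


μ = E[X] = 5/3, a = 18.
Markov: P[X ≥ 18] ≤ μ/a = (5/3)/18 = 5/54.
Numerically: ≈ 0.092593.
(Since a = 18 > μ = 1.666667, the bound 5/54 is < 1 and informative.)

P[X ≥ 18] ≤ 5/54 ≈ 0.092593.


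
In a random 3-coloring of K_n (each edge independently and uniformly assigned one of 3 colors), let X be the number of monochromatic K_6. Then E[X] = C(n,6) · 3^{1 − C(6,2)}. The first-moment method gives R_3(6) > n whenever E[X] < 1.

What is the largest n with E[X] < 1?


We need C(n, 6) · 3^{1 − 15} < 1, i.e. C(n, 6) < 3^{15 − 1} = 4782969.
Check values of n near the boundary:
  n = 37: C(37, 6) = 2324784; 2324784 < 4782969? YES
  n = 38: C(38, 6) = 2760681; 2760681 < 4782969? YES
  n = 39: C(39, 6) = 3262623; 3262623 < 4782969? YES
  n = 40: C(40, 6) = 3838380; 3838380 < 4782969? YES
  n = 41: C(41, 6) = 4496388; 4496388 < 4782969? YES
  n = 42: C(42, 6) = 5245786; 5245786 < 4782969? NO
  n = 43: C(43, 6) = 6096454; 6096454 < 4782969? NO
  n = 44: C(44, 6) = 7059052; 7059052 < 4782969? NO
The largest n with C(n, 6) < 4782969 is n = 41 (where E[X] = 1498796/1594323 ≈ 0.94008). Hence R_3(6) > 41, i.e. R_3(6) ≥ 42.

Largest n = 41; hence R_3(6) > 41.


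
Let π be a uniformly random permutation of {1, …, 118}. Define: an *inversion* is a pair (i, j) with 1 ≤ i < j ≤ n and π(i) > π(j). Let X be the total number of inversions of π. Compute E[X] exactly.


Write X = Σ X_I over the C(118, 2) = 6903 pairs i < j, with X_I the indicator of one inversion.
There are 6903 indicators.
For each fixed pair i < j, the values π(i) and π(j) are two distinct elements of {1, …, 118} in uniformly random order; by symmetry P[π(i) > π(j)] = 1/2.
By linearity: E[X] = 6903 · (1/2) = C(118, 2) · (1/2) = 6903/2 = 6903/2 ≈ 3451.5000.

E[X] = 6903/2 = 3451.5000.


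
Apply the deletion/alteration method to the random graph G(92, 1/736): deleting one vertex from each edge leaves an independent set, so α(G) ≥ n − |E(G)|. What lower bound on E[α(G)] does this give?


E[|E(G)|] = C(92, 2)·p = 4186 · (1/736) = 91/16.
E[α(G)] ≥ n − E[|E(G)|] = 92 − 91/16 = 1381/16.
Numerically: ≈ 86.312.
(This is only a lower bound; the true E[α(G)] may be larger.)

E[α(G)] ≥ 1381/16 ≈ 86.312.


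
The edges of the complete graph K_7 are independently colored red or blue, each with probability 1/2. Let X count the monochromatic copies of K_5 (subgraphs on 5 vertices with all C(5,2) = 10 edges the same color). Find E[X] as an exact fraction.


Let X = Σ_S X_S over the C(7, 5) = 21 subsets S of size 5, where X_S = 1 if the K_5 on S is monochromatic.
For a fixed S, the K_5 on S has C(5, 2) = 10 edges. P[all 10 edges red] = (1/2)^10, and likewise for blue, so P[monochromatic] = 2·(1/2)^10 = 2^{1 − 10} = 1/512.
Summing: E[X] = C(7, 5) · 2^{1 − 10} = 21 · 1/512 = 21/512.
Numerically: E[X] ≈ 0.041016.

E[X] = C(7,5)·2^(1−C(5,2)) = 21/512 ≈ 0.041016.


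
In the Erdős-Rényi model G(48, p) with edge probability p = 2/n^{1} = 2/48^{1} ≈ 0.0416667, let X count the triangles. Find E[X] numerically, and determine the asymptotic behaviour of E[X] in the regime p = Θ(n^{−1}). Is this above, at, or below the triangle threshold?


Number of potential triangles: C(48, 3) = 17296.
Each occurs with probability p³ ≈ (0.0416667)³ ≈ 7.23379630e-05.
By linearity: E[X] = C(48, 3)·p³ ≈ 17296 · 7.23379630e-05 ≈ 1.251157.
Here α = 1, so p = 2/n is exactly at the triangle threshold p ~ 1/n. Asymptotically E[X] → c³/6 = 2³/6 = 4/3 ≈ 1.333333, a bounded constant. In this regime the triangle count is asymptotically Poisson(c³/6).

E[X] ≈ 1.251157; in regime p = Θ(1/n^{1}) E[X] stays bounded (at the triangle threshold p ~ 1/n).


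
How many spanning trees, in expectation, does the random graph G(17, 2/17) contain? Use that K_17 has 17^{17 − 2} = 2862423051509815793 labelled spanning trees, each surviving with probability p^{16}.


K_17 has 17^{17 − 2} = 2862423051509815793 labelled spanning trees.
For each such spanning tree H, let X_H = 1 if all 16 edges of H are present in G. Then P[X_H = 1] = p^{16} = (2/17)^{16} = 65536/48661191875666868481.
By linearity of expectation: E[X] = Σ_H E[X_H] = 2862423051509815793 · p^{16} = 2862423051509815793 · 65536/48661191875666868481 = 65536/17.
Numerically: E[X] ≈ 3855.1.

E[X] = 2862423051509815793 · (2/17)^{16} = 65536/17 ≈ 3855.1.


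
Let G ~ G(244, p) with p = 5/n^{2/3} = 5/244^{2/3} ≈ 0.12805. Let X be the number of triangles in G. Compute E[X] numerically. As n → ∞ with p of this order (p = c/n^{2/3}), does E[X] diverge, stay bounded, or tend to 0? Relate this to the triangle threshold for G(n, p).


Number of potential triangles: C(244, 3) = 2391444.
Each occurs with probability p³ ≈ (0.12805)³ ≈ 2.0995700e-03.
By linearity: E[X] = C(244, 3)·p³ ≈ 2391444 · 2.0995700e-03 ≈ 5021.00410.
Since α = 2/3 < 1, p = c/n^{2/3} ≫ 1/n is above the triangle threshold p ~ 1/n. Asymptotically E[X] ~ (c³/6)·n^{3(1−α)} = (5³/6)·n^{1} → ∞; triangles are abundant w.h.p.

E[X] ≈ 5021.00410; in regime p = Θ(1/n^{2/3}) E[X] diverges (above the triangle threshold p ~ 1/n).


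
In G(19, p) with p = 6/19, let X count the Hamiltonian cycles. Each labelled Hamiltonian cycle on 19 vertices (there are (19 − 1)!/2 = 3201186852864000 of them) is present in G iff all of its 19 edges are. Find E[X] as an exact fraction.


K_19 has (19 − 1)!/2 = 3201186852864000 labelled Hamiltonian cycles.
For each such Hamiltonian cycle H, let X_H = 1 if all 19 edges of H are present in G. Then P[X_H = 1] = p^{19} = (6/19)^{19} = 609359740010496/1978419655660313589123979.
Summing the indicators: E[X] = Σ_H E[X_H] = 3201186852864000 · p^{19} = 3201186852864000 · 609359740010496/1978419655660313589123979 = 1950674388386224952567660544000/1978419655660313589123979.
Numerically: E[X] ≈ 985976.

E[X] = 3201186852864000 · (6/19)^{19} = 1950674388386224952567660544000/1978419655660313589123979 ≈ 985976.


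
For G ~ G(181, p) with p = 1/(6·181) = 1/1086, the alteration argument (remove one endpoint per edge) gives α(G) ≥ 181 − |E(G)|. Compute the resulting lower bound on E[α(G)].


E[|E(G)|] = C(181, 2)·p = 16290 · (1/1086) = 15.
E[α(G)] ≥ n − E[|E(G)|] = 181 − 15 = 166.
Numerically: ≈ 166.0000.
(This is only a lower bound; the true E[α(G)] may be larger.)

E[α(G)] ≥ 166 ≈ 166.0000.


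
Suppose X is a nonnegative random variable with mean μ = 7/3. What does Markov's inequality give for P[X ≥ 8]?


μ = E[X] = 7/3, a = 8.
Markov: P[X ≥ 8] ≤ μ/a = (7/3)/8 = 7/24.
Numerically: ≈ 0.291667.
(Since a = 8 > μ = 2.333333, the bound 7/24 is < 1 and informative.)

P[X ≥ 8] ≤ 7/24 ≈ 0.291667.


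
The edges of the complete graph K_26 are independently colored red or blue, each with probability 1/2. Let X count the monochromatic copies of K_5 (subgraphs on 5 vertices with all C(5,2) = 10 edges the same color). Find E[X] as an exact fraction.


Let X = Σ_S X_S over the C(26, 5) = 65780 subsets S of size 5, where X_S = 1 if the K_5 on S is monochromatic.
For a fixed S, the K_5 on S has C(5, 2) = 10 edges. P[all 10 edges red] = (1/2)^10, and likewise for blue, so P[monochromatic] = 2·(1/2)^10 = 2^{1 − 10} = 1/512.
By linearity of expectation: E[X] = C(26, 5) · 2^{1 − 10} = 65780 · 1/512 = 16445/128.
Numerically: E[X] ≈ 128.4766.

E[X] = C(26,5)·2^(1−C(5,2)) = 16445/128 ≈ 128.4766.


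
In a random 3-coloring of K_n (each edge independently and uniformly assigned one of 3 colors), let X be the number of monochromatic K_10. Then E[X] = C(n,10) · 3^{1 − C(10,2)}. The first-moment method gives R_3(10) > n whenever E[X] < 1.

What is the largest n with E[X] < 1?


We need C(n, 10) · 3^{1 − 45} < 1, i.e. C(n, 10) < 3^{45 − 1} = 984770902183611232881.
Check values of n near the boundary:
  n = 571: C(571, 10) = 937951290893172842001; 937951290893172842001 < 984770902183611232881? YES
  n = 572: C(572, 10) = 954640815642161682606; 954640815642161682606 < 984770902183611232881? YES
  n = 573: C(573, 10) = 971597135635805762226; 971597135635805762226 < 984770902183611232881? YES
  n = 574: C(574, 10) = 988824035203816502691; 988824035203816502691 < 984770902183611232881? NO
The largest n with C(n, 10) < 984770902183611232881 is n = 573 (where E[X] = 35985079097622435638/36472996377170786403 ≈ 0.98662). Hence R_3(10) > 573, i.e. R_3(10) ≥ 574.

Largest n = 573; hence R_3(10) > 573.


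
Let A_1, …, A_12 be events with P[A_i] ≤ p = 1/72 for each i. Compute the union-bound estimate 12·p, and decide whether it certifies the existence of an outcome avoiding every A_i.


Union bound: P[∪_{i=1}^{12} A_i] ≤ Σ_i P[A_i] ≤ 12·p = 12·(1/72) = 1/6.
Numerically: 1/6 ≈ 0.16667.
Is 1/6 < 1? YES.
Since P[∪ A_i] ≤ 1/6 < 1, the complement has P[∩ A_i^c] ≥ 1 − 1/6 = 5/6 > 0, so some outcome avoids every A_i.

12·p = 1/6 ≈ 0.16667; existence CERTIFIED by the union bound.


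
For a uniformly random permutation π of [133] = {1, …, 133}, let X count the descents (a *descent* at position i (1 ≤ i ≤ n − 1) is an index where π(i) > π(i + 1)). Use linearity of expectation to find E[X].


Write X = Σ X_I over i = 1, …, 132, with X_I the indicator of one descent.
There are 132 indicators.
For each fixed i, the pair (π(i), π(i+1)) is a uniformly random ordered pair of distinct values from {1, …, 133}; by symmetry P[π(i) > π(i+1)] = 1/2.
By linearity: E[X] = 132 · (1/2) = (133 − 1) · (1/2) = 66 ≈ 66.00000.

E[X] = 66 = 66.00000.


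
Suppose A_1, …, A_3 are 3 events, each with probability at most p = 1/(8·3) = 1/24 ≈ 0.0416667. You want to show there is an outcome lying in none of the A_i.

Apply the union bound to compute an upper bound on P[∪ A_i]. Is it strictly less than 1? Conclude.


Union bound: P[∪_{i=1}^{3} A_i] ≤ Σ_i P[A_i] ≤ 3·p = 3·(1/24) = 1/8.
Numerically: 1/8 ≈ 0.1250000.
Is 1/8 < 1? YES.
Since P[∪ A_i] ≤ 1/8 < 1, the complement has P[∩ A_i^c] ≥ 1 − 1/8 = 7/8 > 0, so some outcome avoids every A_i.

3·p = 1/8 ≈ 0.1250000; existence CERTIFIED by the union bound.


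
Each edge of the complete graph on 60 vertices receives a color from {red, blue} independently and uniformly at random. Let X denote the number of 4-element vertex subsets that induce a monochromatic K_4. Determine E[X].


Let X = Σ_S X_S over the C(60, 4) = 487635 subsets S of size 4, where X_S = 1 if the K_4 on S is monochromatic.
For a fixed S, the K_4 on S has C(4, 2) = 6 edges. P[all 6 edges red] = (1/2)^6, and likewise for blue, so P[monochromatic] = 2·(1/2)^6 = 2^{1 − 6} = 1/32.
By linearity of expectation: E[X] = C(60, 4) · 2^{1 − 6} = 487635 · 1/32 = 487635/32.
Numerically: E[X] ≈ 15238.594.

E[X] = C(60,4)·2^(1−C(4,2)) = 487635/32 ≈ 15238.594.


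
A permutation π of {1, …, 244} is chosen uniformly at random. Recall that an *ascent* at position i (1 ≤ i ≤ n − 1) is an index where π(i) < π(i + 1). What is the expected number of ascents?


Write X = Σ X_I over i = 1, …, 243, with X_I the indicator of one ascent.
There are 243 indicators.
For each fixed i, the pair (π(i), π(i+1)) is a uniformly random ordered pair of distinct values from {1, …, 244}; by symmetry P[π(i) < π(i+1)] = 1/2.
By linearity: E[X] = 243 · (1/2) = (244 − 1) · (1/2) = 243/2 ≈ 121.50000.

E[X] = 243/2 = 121.50000.


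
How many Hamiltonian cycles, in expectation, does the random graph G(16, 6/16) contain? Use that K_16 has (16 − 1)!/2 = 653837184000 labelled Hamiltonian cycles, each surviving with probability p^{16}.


K_16 has (16 − 1)!/2 = 653837184000 labelled Hamiltonian cycles.
For each such Hamiltonian cycle H, let X_H = 1 if all 16 edges of H are present in G. Then P[X_H = 1] = p^{16} = (3/8)^{16} = 43046721/281474976710656.
By linearity: E[X] = Σ_H E[X_H] = 653837184000 · p^{16} = 653837184000 · 43046721/281474976710656 = 27485885585032875/274877906944.
Numerically: E[X] ≈ 99993.1.

E[X] = 653837184000 · (3/8)^{16} = 27485885585032875/274877906944 ≈ 99993.1.


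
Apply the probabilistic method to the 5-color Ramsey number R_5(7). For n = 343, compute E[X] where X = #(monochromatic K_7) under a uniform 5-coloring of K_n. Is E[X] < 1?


E[X] = C(343, 7) · 5^{1 − 21} = 104200375748469 · 5^{−20} = 104200375748469/95367431640625.
As a reduced fraction: E[X] = 104200375748469/95367431640625 ≈ 1.0926201.
Is E[X] < 1? NO.
Since E[X] ≥ 1, the first-moment bound is inconclusive at n = 343; it does NOT by itself certify R_5(7) > 343.

E[X] = 104200375748469/95367431640625 ≈ 1.0926201; E[X] ≥ 1; first-moment method inconclusive here.


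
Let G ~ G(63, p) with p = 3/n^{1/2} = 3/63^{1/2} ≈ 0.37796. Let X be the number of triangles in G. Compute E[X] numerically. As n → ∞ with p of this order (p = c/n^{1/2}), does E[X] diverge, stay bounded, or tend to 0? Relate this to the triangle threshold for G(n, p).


Number of potential triangles: C(63, 3) = 39711.
Each occurs with probability p³ ≈ (0.37796)³ ≈ 5.3994925e-02.
By linearity: E[X] = C(63, 3)·p³ ≈ 39711 · 5.3994925e-02 ≈ 2144.19246.
Since α = 1/2 < 1, p = c/n^{1/2} ≫ 1/n is above the triangle threshold p ~ 1/n. Asymptotically E[X] ~ (c³/6)·n^{3(1−α)} = (3³/6)·n^{1.5} → ∞; triangles are abundant w.h.p.

E[X] ≈ 2144.19246; in regime p = Θ(1/n^{1/2}) E[X] diverges (above the triangle threshold p ~ 1/n).


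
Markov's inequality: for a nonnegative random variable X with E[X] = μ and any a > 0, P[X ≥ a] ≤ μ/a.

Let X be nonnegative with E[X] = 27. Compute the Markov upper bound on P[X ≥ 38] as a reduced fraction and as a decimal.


μ = E[X] = 27, a = 38.
Markov: P[X ≥ 38] ≤ μ/a = (27)/38 = 27/38.
Numerically: ≈ 0.711.
(Since a = 38 > μ = 27.000, the bound 27/38 is < 1 and informative.)

P[X ≥ 38] ≤ 27/38 ≈ 0.711.


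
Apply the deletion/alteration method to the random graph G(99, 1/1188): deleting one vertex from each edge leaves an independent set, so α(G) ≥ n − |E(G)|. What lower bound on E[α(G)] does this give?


E[|E(G)|] = C(99, 2)·p = 4851 · (1/1188) = 49/12.
E[α(G)] ≥ n − E[|E(G)|] = 99 − 49/12 = 1139/12.
Numerically: ≈ 94.9167.
(This is only a lower bound; the true E[α(G)] may be larger.)

E[α(G)] ≥ 1139/12 ≈ 94.9167.


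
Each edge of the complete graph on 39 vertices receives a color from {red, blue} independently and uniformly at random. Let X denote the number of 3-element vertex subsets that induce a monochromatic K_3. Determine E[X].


Let X = Σ_S X_S over the C(39, 3) = 9139 subsets S of size 3, where X_S = 1 if the K_3 on S is monochromatic.
For a fixed S, the K_3 on S has C(3, 2) = 3 edges. P[all 3 edges red] = (1/2)^3, and likewise for blue, so P[monochromatic] = 2·(1/2)^3 = 2^{1 − 3} = 1/4.
By linearity: E[X] = C(39, 3) · 2^{1 − 3} = 9139 · 1/4 = 9139/4.
Numerically: E[X] ≈ 2284.7500.

E[X] = C(39,3)·2^(1−C(3,2)) = 9139/4 ≈ 2284.7500.


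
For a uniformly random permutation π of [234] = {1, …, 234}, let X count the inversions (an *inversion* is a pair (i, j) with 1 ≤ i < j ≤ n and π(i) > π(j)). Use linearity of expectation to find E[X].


Write X = Σ X_I over the C(234, 2) = 27261 pairs i < j, with X_I the indicator of one inversion.
There are 27261 indicators.
For each fixed pair i < j, the values π(i) and π(j) are two distinct elements of {1, …, 234} in uniformly random order; by symmetry P[π(i) > π(j)] = 1/2.
By linearity: E[X] = 27261 · (1/2) = C(234, 2) · (1/2) = 27261/2 = 27261/2 ≈ 13630.50000.

E[X] = 27261/2 = 13630.50000.


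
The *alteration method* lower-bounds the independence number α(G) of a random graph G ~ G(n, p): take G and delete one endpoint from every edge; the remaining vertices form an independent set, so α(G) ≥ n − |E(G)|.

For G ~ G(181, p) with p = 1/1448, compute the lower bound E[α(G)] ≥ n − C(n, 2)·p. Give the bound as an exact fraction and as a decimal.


E[|E(G)|] = C(181, 2)·p = 16290 · (1/1448) = 45/4.
E[α(G)] ≥ n − E[|E(G)|] = 181 − 45/4 = 679/4.
Numerically: ≈ 169.75000.
(This is only a lower bound; the true E[α(G)] may be larger.)

E[α(G)] ≥ 679/4 ≈ 169.75000.


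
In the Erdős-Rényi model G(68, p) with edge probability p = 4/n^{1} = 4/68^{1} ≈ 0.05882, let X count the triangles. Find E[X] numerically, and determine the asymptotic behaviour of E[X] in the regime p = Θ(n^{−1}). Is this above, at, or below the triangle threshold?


Number of potential triangles: C(68, 3) = 50116.
Each occurs with probability p³ ≈ (0.05882)³ ≈ 2.035416e-04.
By linearity: E[X] = C(68, 3)·p³ ≈ 50116 · 2.035416e-04 ≈ 10.2007.
Here α = 1, so p = 4/n is exactly at the triangle threshold p ~ 1/n. Asymptotically E[X] → c³/6 = 4³/6 = 32/3 ≈ 10.6667, a bounded constant. In this regime the triangle count is asymptotically Poisson(c³/6).

E[X] ≈ 10.2007; in regime p = Θ(1/n^{1}) E[X] stays bounded (at the triangle threshold p ~ 1/n).


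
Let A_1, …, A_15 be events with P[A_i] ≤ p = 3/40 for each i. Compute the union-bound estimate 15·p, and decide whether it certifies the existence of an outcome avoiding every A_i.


Union bound: P[∪_{i=1}^{15} A_i] ≤ Σ_i P[A_i] ≤ 15·p = 15·(3/40) = 9/8.
Numerically: 9/8 ≈ 1.125.
Is 9/8 < 1? NO.
Since the bound 9/8 is ≥ 1, the union bound is uninformative here; it does NOT by itself certify existence.

15·p = 9/8 ≈ 1.125; existence NOT certified by the union bound.


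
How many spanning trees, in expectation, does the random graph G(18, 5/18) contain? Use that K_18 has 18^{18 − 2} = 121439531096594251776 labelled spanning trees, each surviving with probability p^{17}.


K_18 has 18^{18 − 2} = 121439531096594251776 labelled spanning trees.
For each such spanning tree H, let X_H = 1 if all 17 edges of H are present in G. Then P[X_H = 1] = p^{17} = (5/18)^{17} = 762939453125/2185911559738696531968.
By linearity of expectation: E[X] = Σ_H E[X_H] = 121439531096594251776 · p^{17} = 121439531096594251776 · 762939453125/2185911559738696531968 = 762939453125/18.
Numerically: E[X] ≈ 4.239e+10.

E[X] = 121439531096594251776 · (5/18)^{17} = 762939453125/18 ≈ 4.239e+10.


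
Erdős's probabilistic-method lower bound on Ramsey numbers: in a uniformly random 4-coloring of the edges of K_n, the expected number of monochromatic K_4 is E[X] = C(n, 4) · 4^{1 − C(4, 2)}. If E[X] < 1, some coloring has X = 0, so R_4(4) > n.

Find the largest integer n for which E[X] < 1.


We need C(n, 4) · 4^{1 − 6} < 1, i.e. C(n, 4) < 4^{6 − 1} = 1024.
Check values of n near the boundary:
  n = 11: C(11, 4) = 330; 330 < 1024? YES
  n = 12: C(12, 4) = 495; 495 < 1024? YES
  n = 13: C(13, 4) = 715; 715 < 1024? YES
  n = 14: C(14, 4) = 1001; 1001 < 1024? YES
  n = 15: C(15, 4) = 1365; 1365 < 1024? NO
  n = 16: C(16, 4) = 1820; 1820 < 1024? NO
  n = 17: C(17, 4) = 2380; 2380 < 1024? NO
The largest n with C(n, 4) < 1024 is n = 14 (where E[X] = 1001/1024 ≈ 0.97754). Hence R_4(4) > 14, i.e. R_4(4) ≥ 15.

Largest n = 14; hence R_4(4) > 14.


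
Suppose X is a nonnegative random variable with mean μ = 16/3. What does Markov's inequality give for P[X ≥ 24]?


μ = E[X] = 16/3, a = 24.
Markov: P[X ≥ 24] ≤ μ/a = (16/3)/24 = 2/9.
Numerically: ≈ 0.222222.
(Since a = 24 > μ = 5.333333, the bound 2/9 is < 1 and informative.)

P[X ≥ 24] ≤ 2/9 ≈ 0.222222.
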